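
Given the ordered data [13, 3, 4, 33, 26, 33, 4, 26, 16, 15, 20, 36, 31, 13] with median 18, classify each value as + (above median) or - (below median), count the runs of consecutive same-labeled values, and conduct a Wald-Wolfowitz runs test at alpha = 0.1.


Step 1: Compute median = 18; label A = above, B = below.
Labels in order: BBBAAABABBAAAB  (n_A = 7, n_B = 7)
Step 2: Count runs R = 7.
Step 3: Under H0 (random ordering), E[R] = 2*n_A*n_B/(n_A+n_B) + 1 = 2*7*7/14 + 1 = 8.0000.
        Var[R] = 2*n_A*n_B*(2*n_A*n_B - n_A - n_B) / ((n_A+n_B)^2 * (n_A+n_B-1)) = 8232/2548 = 3.2308.
        SD[R] = 1.7974.
Step 4: Continuity-corrected z = (R + 0.5 - E[R]) / SD[R] = (7 + 0.5 - 8.0000) / 1.7974 = -0.2782.
Step 5: Two-sided p-value via normal approximation = 2*(1 - Phi(|z|)) = 0.780879.
Step 6: alpha = 0.1. fail to reject H0.

R = 7, z = -0.2782, p = 0.780879, fail to reject H0.


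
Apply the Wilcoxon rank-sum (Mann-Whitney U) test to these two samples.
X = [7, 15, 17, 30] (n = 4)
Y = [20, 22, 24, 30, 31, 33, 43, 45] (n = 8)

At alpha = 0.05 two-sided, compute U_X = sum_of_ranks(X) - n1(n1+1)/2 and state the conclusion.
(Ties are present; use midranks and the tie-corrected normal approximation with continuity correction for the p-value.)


Step 1: Combine and sort all 12 observations; assign midranks.
sorted (value, group): (7,X), (15,X), (17,X), (20,Y), (22,Y), (24,Y), (30,X), (30,Y), (31,Y), (33,Y), (43,Y), (45,Y)
ranks: 7->1, 15->2, 17->3, 20->4, 22->5, 24->6, 30->7.5, 30->7.5, 31->9, 33->10, 43->11, 45->12
Step 2: Rank sum for X: R1 = 1 + 2 + 3 + 7.5 = 13.5.
Step 3: U_X = R1 - n1(n1+1)/2 = 13.5 - 4*5/2 = 13.5 - 10 = 3.5.
       U_Y = n1*n2 - U_X = 32 - 3.5 = 28.5.
Step 4: Ties are present, so use the tie-corrected normal approximation (with continuity correction) for the p-value.
Step 5: p-value = 0.041184; compare to alpha = 0.05. reject H0.

U_X = 3.5, p = 0.041184, reject H0 at alpha = 0.05.


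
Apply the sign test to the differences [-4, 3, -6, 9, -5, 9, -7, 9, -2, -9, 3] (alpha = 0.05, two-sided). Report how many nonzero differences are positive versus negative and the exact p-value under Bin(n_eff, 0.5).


Step 1: Discard zero differences. Original n = 11; n_eff = number of nonzero differences = 11.
Nonzero differences (with sign): -4, +3, -6, +9, -5, +9, -7, +9, -2, -9, +3
Step 2: Count signs: positive = 5, negative = 6.
Step 3: Under H0: P(positive) = 0.5, so the number of positives S ~ Bin(11, 0.5).
Step 4: Two-sided exact p-value = sum of Bin(11,0.5) probabilities at or below the observed probability = 1.000000.
Step 5: alpha = 0.05. fail to reject H0.

n_eff = 11, pos = 5, neg = 6, p = 1.000000, fail to reject H0.


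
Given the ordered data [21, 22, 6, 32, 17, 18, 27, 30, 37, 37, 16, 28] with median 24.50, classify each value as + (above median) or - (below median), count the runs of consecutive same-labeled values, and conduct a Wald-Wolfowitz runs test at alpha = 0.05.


Step 1: Compute median = 24.50; label A = above, B = below.
Labels in order: BBBABBAAAABA  (n_A = 6, n_B = 6)
Step 2: Count runs R = 6.
Step 3: Under H0 (random ordering), E[R] = 2*n_A*n_B/(n_A+n_B) + 1 = 2*6*6/12 + 1 = 7.0000.
        Var[R] = 2*n_A*n_B*(2*n_A*n_B - n_A - n_B) / ((n_A+n_B)^2 * (n_A+n_B-1)) = 4320/1584 = 2.7273.
        SD[R] = 1.6514.
Step 4: Continuity-corrected z = (R + 0.5 - E[R]) / SD[R] = (6 + 0.5 - 7.0000) / 1.6514 = -0.3028.
Step 5: Two-sided p-value via normal approximation = 2*(1 - Phi(|z|)) = 0.762069.
Step 6: alpha = 0.05. fail to reject H0.

R = 6, z = -0.3028, p = 0.762069, fail to reject H0.


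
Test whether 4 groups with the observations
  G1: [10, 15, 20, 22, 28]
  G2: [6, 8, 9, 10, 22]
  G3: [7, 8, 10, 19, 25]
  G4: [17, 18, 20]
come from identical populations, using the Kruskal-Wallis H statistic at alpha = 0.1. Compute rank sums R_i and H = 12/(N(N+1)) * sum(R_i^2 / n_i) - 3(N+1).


Step 1: Combine all N = 18 observations and assign midranks.
sorted (value, group, rank): (6,G2,1), (7,G3,2), (8,G2,3.5), (8,G3,3.5), (9,G2,5), (10,G1,7), (10,G2,7), (10,G3,7), (15,G1,9), (17,G4,10), (18,G4,11), (19,G3,12), (20,G1,13.5), (20,G4,13.5), (22,G1,15.5), (22,G2,15.5), (25,G3,17), (28,G1,18)
Step 2: Sum ranks within each group.
R_1 = 63 (n_1 = 5)
R_2 = 32 (n_2 = 5)
R_3 = 41.5 (n_3 = 5)
R_4 = 34.5 (n_4 = 3)
Step 3: H = 12/(N(N+1)) * sum(R_i^2/n_i) - 3(N+1)
     = 12/(18*19) * (63^2/5 + 32^2/5 + 41.5^2/5 + 34.5^2/3) - 3*19
     = 0.035088 * 1739.8 - 57
     = 4.045614.
Step 4: Ties present; correction factor C = 1 - 42/(18^3 - 18) = 0.992776. Corrected H = 4.045614 / 0.992776 = 4.075052.
Step 5: Under H0, H ~ chi^2(3); p-value = 0.253473.
Step 6: alpha = 0.1. fail to reject H0.

H = 4.0751, df = 3, p = 0.253473, fail to reject H0.


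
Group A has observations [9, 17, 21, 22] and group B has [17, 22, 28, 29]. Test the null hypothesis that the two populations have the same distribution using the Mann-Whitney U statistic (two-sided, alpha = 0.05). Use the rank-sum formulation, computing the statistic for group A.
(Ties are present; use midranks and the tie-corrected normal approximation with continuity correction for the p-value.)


Step 1: Combine and sort all 8 observations; assign midranks.
sorted (value, group): (9,X), (17,X), (17,Y), (21,X), (22,X), (22,Y), (28,Y), (29,Y)
ranks: 9->1, 17->2.5, 17->2.5, 21->4, 22->5.5, 22->5.5, 28->7, 29->8
Step 2: Rank sum for X: R1 = 1 + 2.5 + 4 + 5.5 = 13.
Step 3: U_X = R1 - n1(n1+1)/2 = 13 - 4*5/2 = 13 - 10 = 3.
       U_Y = n1*n2 - U_X = 16 - 3 = 13.
Step 4: Ties are present, so use the tie-corrected normal approximation (with continuity correction) for the p-value.
Step 5: p-value = 0.188582; compare to alpha = 0.05. fail to reject H0.

U_X = 3, p = 0.188582, fail to reject H0 at alpha = 0.05.


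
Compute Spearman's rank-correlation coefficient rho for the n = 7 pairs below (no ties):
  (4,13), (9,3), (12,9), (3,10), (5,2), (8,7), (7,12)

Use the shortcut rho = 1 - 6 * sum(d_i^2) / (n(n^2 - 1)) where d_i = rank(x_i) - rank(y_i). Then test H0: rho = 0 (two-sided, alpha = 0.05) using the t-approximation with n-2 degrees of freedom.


Step 1: Rank x and y separately (midranks; no ties here).
rank(x): 4->2, 9->6, 12->7, 3->1, 5->3, 8->5, 7->4
rank(y): 13->7, 3->2, 9->4, 10->5, 2->1, 7->3, 12->6
Step 2: d_i = R_x(i) - R_y(i); compute d_i^2.
  (2-7)^2=25, (6-2)^2=16, (7-4)^2=9, (1-5)^2=16, (3-1)^2=4, (5-3)^2=4, (4-6)^2=4
sum(d^2) = 78.
Step 3: rho = 1 - 6*78 / (7*(7^2 - 1)) = 1 - 468/336 = -0.392857.
Step 4: Under H0, t = rho * sqrt((n-2)/(1-rho^2)) = -0.9553 ~ t(5).
Step 5: Two-sided p-value from the t-distribution with 5 df = 0.383317.
Step 6: alpha = 0.05. fail to reject H0.

rho = -0.3929, p = 0.383317, fail to reject H0 at alpha = 0.05.


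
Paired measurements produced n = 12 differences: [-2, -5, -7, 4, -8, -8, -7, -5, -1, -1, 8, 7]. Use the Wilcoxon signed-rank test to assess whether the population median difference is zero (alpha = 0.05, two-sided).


Step 1: Drop any zero differences (none here) and take |d_i|.
|d| = [2, 5, 7, 4, 8, 8, 7, 5, 1, 1, 8, 7]
Step 2: Midrank |d_i| (ties get averaged ranks).
ranks: |2|->3, |5|->5.5, |7|->8, |4|->4, |8|->11, |8|->11, |7|->8, |5|->5.5, |1|->1.5, |1|->1.5, |8|->11, |7|->8
Step 3: Attach original signs; sum ranks with positive sign and with negative sign.
W+ = 4 + 11 + 8 = 23
W- = 3 + 5.5 + 8 + 11 + 11 + 8 + 5.5 + 1.5 + 1.5 = 55
(Check: W+ + W- = 78 should equal n(n+1)/2 = 78.)
Step 4: Test statistic W = min(W+, W-) = 23.
Step 5: Ties in |d|, so use the tie-corrected normal approximation.
        E[W] = n(n+1)/4 = 12*13/4 = 39.
        Tie groups: |d|=1 (t=2), |d|=5 (t=2), |d|=7 (t=3), |d|=8 (t=3); sum(t^3 - t) = 60.
        Var[W] = n(n+1)(2n+1)/24 - sum(t^3-t)/48 = 3900/24 - 60/48 = 161.25.
        z = (W - E[W]) / sqrt(Var[W]) = (23 - 39) / 12.6984 = -1.2600.
        Two-sided p = 2*Phi(z) = 0.207670.
Step 6: alpha = 0.05. fail to reject H0.

W+ = 23, W- = 55, W = min = 23, p = 0.207670, fail to reject H0.


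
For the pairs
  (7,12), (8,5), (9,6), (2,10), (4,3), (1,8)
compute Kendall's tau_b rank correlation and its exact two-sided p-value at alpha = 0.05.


Step 1: Enumerate the 15 unordered pairs (i,j) with i<j and classify each by sign(x_j-x_i) * sign(y_j-y_i).
  (1,2):dx=+1,dy=-7->D; (1,3):dx=+2,dy=-6->D; (1,4):dx=-5,dy=-2->C; (1,5):dx=-3,dy=-9->C
  (1,6):dx=-6,dy=-4->C; (2,3):dx=+1,dy=+1->C; (2,4):dx=-6,dy=+5->D; (2,5):dx=-4,dy=-2->C
  (2,6):dx=-7,dy=+3->D; (3,4):dx=-7,dy=+4->D; (3,5):dx=-5,dy=-3->C; (3,6):dx=-8,dy=+2->D
  (4,5):dx=+2,dy=-7->D; (4,6):dx=-1,dy=-2->C; (5,6):dx=-3,dy=+5->D
Step 2: C = 7, D = 8, total pairs = 15.
Step 3: tau = (C - D)/(n(n-1)/2) = (7 - 8)/15 = -0.066667.
Step 4: Exact two-sided p-value (enumerate n! = 720 permutations of y under H0): p = 1.000000.
Step 5: alpha = 0.05. fail to reject H0.

tau_b = -0.0667 (C=7, D=8), p = 1.000000, fail to reject H0.


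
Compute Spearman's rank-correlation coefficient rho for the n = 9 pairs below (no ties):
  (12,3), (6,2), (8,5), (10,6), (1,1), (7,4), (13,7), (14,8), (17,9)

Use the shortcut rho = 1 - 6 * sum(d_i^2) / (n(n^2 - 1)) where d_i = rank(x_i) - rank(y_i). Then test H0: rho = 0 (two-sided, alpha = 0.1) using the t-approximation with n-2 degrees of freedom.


Step 1: Rank x and y separately (midranks; no ties here).
rank(x): 12->6, 6->2, 8->4, 10->5, 1->1, 7->3, 13->7, 14->8, 17->9
rank(y): 3->3, 2->2, 5->5, 6->6, 1->1, 4->4, 7->7, 8->8, 9->9
Step 2: d_i = R_x(i) - R_y(i); compute d_i^2.
  (6-3)^2=9, (2-2)^2=0, (4-5)^2=1, (5-6)^2=1, (1-1)^2=0, (3-4)^2=1, (7-7)^2=0, (8-8)^2=0, (9-9)^2=0
sum(d^2) = 12.
Step 3: rho = 1 - 6*12 / (9*(9^2 - 1)) = 1 - 72/720 = 0.900000.
Step 4: Under H0, t = rho * sqrt((n-2)/(1-rho^2)) = 5.4628 ~ t(7).
Step 5: Two-sided p-value from the t-distribution with 7 df = 0.000943.
Step 6: alpha = 0.1. reject H0.

rho = 0.9000, p = 0.000943, reject H0 at alpha = 0.1.


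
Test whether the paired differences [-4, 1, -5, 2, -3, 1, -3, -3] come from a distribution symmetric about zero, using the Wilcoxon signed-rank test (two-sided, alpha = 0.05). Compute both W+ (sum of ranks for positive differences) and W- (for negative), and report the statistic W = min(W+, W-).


Step 1: Drop any zero differences (none here) and take |d_i|.
|d| = [4, 1, 5, 2, 3, 1, 3, 3]
Step 2: Midrank |d_i| (ties get averaged ranks).
ranks: |4|->7, |1|->1.5, |5|->8, |2|->3, |3|->5, |1|->1.5, |3|->5, |3|->5
Step 3: Attach original signs; sum ranks with positive sign and with negative sign.
W+ = 1.5 + 3 + 1.5 = 6
W- = 7 + 8 + 5 + 5 + 5 = 30
(Check: W+ + W- = 36 should equal n(n+1)/2 = 36.)
Step 4: Test statistic W = min(W+, W-) = 6.
Step 5: Ties in |d|, so use the tie-corrected normal approximation.
        E[W] = n(n+1)/4 = 8*9/4 = 18.
        Tie groups: |d|=1 (t=2), |d|=3 (t=3); sum(t^3 - t) = 30.
        Var[W] = n(n+1)(2n+1)/24 - sum(t^3-t)/48 = 1224/24 - 30/48 = 50.375.
        z = (W - E[W]) / sqrt(Var[W]) = (6 - 18) / 7.0975 = -1.6907.
        Two-sided p = 2*Phi(z) = 0.090889.
Step 6: alpha = 0.05. fail to reject H0.

W+ = 6, W- = 30, W = min = 6, p = 0.090889, fail to reject H0.


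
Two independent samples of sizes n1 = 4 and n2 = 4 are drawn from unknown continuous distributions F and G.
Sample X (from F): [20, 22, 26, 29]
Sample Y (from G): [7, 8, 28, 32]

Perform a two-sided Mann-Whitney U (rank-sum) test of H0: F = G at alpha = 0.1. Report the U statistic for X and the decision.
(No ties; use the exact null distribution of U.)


Step 1: Combine and sort all 8 observations; assign midranks.
sorted (value, group): (7,Y), (8,Y), (20,X), (22,X), (26,X), (28,Y), (29,X), (32,Y)
ranks: 7->1, 8->2, 20->3, 22->4, 26->5, 28->6, 29->7, 32->8
Step 2: Rank sum for X: R1 = 3 + 4 + 5 + 7 = 19.
Step 3: U_X = R1 - n1(n1+1)/2 = 19 - 4*5/2 = 19 - 10 = 9.
       U_Y = n1*n2 - U_X = 16 - 9 = 7.
Step 4: No ties, so the exact null distribution of U (based on enumerating the C(8,4) = 70 equally likely rank assignments) gives the two-sided p-value.
Step 5: p-value = 0.885714; compare to alpha = 0.1. fail to reject H0.

U_X = 9, p = 0.885714, fail to reject H0 at alpha = 0.1.


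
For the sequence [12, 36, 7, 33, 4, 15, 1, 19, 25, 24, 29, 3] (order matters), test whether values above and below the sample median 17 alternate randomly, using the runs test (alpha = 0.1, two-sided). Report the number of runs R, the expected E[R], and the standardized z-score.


Step 1: Compute median = 17; label A = above, B = below.
Labels in order: BABABBBAAAAB  (n_A = 6, n_B = 6)
Step 2: Count runs R = 7.
Step 3: Under H0 (random ordering), E[R] = 2*n_A*n_B/(n_A+n_B) + 1 = 2*6*6/12 + 1 = 7.0000.
        Var[R] = 2*n_A*n_B*(2*n_A*n_B - n_A - n_B) / ((n_A+n_B)^2 * (n_A+n_B-1)) = 4320/1584 = 2.7273.
        SD[R] = 1.6514.
Step 4: R = E[R], so z = 0 with no continuity correction.
Step 5: Two-sided p-value via normal approximation = 2*(1 - Phi(|z|)) = 1.000000.
Step 6: alpha = 0.1. fail to reject H0.

R = 7, z = 0.0000, p = 1.000000, fail to reject H0.


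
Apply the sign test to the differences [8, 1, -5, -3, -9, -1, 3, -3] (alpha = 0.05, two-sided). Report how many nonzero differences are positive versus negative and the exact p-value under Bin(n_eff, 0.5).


Step 1: Discard zero differences. Original n = 8; n_eff = number of nonzero differences = 8.
Nonzero differences (with sign): +8, +1, -5, -3, -9, -1, +3, -3
Step 2: Count signs: positive = 3, negative = 5.
Step 3: Under H0: P(positive) = 0.5, so the number of positives S ~ Bin(8, 0.5).
Step 4: Two-sided exact p-value = sum of Bin(8,0.5) probabilities at or below the observed probability = 0.726562.
Step 5: alpha = 0.05. fail to reject H0.

n_eff = 8, pos = 3, neg = 5, p = 0.726562, fail to reject H0.


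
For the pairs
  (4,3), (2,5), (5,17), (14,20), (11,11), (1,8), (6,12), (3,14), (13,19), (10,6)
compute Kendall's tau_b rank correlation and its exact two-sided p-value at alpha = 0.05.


Step 1: Enumerate the 45 unordered pairs (i,j) with i<j and classify each by sign(x_j-x_i) * sign(y_j-y_i).
  (1,2):dx=-2,dy=+2->D; (1,3):dx=+1,dy=+14->C; (1,4):dx=+10,dy=+17->C; (1,5):dx=+7,dy=+8->C
  (1,6):dx=-3,dy=+5->D; (1,7):dx=+2,dy=+9->C; (1,8):dx=-1,dy=+11->D; (1,9):dx=+9,dy=+16->C
  (1,10):dx=+6,dy=+3->C; (2,3):dx=+3,dy=+12->C; (2,4):dx=+12,dy=+15->C; (2,5):dx=+9,dy=+6->C
  (2,6):dx=-1,dy=+3->D; (2,7):dx=+4,dy=+7->C; (2,8):dx=+1,dy=+9->C; (2,9):dx=+11,dy=+14->C
  (2,10):dx=+8,dy=+1->C; (3,4):dx=+9,dy=+3->C; (3,5):dx=+6,dy=-6->D; (3,6):dx=-4,dy=-9->C
  (3,7):dx=+1,dy=-5->D; (3,8):dx=-2,dy=-3->C; (3,9):dx=+8,dy=+2->C; (3,10):dx=+5,dy=-11->D
  (4,5):dx=-3,dy=-9->C; (4,6):dx=-13,dy=-12->C; (4,7):dx=-8,dy=-8->C; (4,8):dx=-11,dy=-6->C
  (4,9):dx=-1,dy=-1->C; (4,10):dx=-4,dy=-14->C; (5,6):dx=-10,dy=-3->C; (5,7):dx=-5,dy=+1->D
  (5,8):dx=-8,dy=+3->D; (5,9):dx=+2,dy=+8->C; (5,10):dx=-1,dy=-5->C; (6,7):dx=+5,dy=+4->C
  (6,8):dx=+2,dy=+6->C; (6,9):dx=+12,dy=+11->C; (6,10):dx=+9,dy=-2->D; (7,8):dx=-3,dy=+2->D
  (7,9):dx=+7,dy=+7->C; (7,10):dx=+4,dy=-6->D; (8,9):dx=+10,dy=+5->C; (8,10):dx=+7,dy=-8->D
  (9,10):dx=-3,dy=-13->C
Step 2: C = 32, D = 13, total pairs = 45.
Step 3: tau = (C - D)/(n(n-1)/2) = (32 - 13)/45 = 0.422222.
Step 4: Exact two-sided p-value (enumerate n! = 3628800 permutations of y under H0): p = 0.108313.
Step 5: alpha = 0.05. fail to reject H0.

tau_b = 0.4222 (C=32, D=13), p = 0.108313, fail to reject H0.


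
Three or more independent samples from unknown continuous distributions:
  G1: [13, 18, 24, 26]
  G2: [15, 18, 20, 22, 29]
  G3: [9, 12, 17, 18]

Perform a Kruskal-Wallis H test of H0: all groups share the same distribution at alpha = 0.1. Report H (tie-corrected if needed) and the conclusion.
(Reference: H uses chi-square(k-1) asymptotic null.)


Step 1: Combine all N = 13 observations and assign midranks.
sorted (value, group, rank): (9,G3,1), (12,G3,2), (13,G1,3), (15,G2,4), (17,G3,5), (18,G1,7), (18,G2,7), (18,G3,7), (20,G2,9), (22,G2,10), (24,G1,11), (26,G1,12), (29,G2,13)
Step 2: Sum ranks within each group.
R_1 = 33 (n_1 = 4)
R_2 = 43 (n_2 = 5)
R_3 = 15 (n_3 = 4)
Step 3: H = 12/(N(N+1)) * sum(R_i^2/n_i) - 3(N+1)
     = 12/(13*14) * (33^2/4 + 43^2/5 + 15^2/4) - 3*14
     = 0.065934 * 698.3 - 42
     = 4.041758.
Step 4: Ties present; correction factor C = 1 - 24/(13^3 - 13) = 0.989011. Corrected H = 4.041758 / 0.989011 = 4.086667.
Step 5: Under H0, H ~ chi^2(2); p-value = 0.129596.
Step 6: alpha = 0.1. fail to reject H0.

H = 4.0867, df = 2, p = 0.129596, fail to reject H0.


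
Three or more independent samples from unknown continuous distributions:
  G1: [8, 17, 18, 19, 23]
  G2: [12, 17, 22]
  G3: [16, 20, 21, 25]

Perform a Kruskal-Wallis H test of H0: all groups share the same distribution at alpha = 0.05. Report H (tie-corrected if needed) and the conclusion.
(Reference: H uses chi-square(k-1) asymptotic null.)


Step 1: Combine all N = 12 observations and assign midranks.
sorted (value, group, rank): (8,G1,1), (12,G2,2), (16,G3,3), (17,G1,4.5), (17,G2,4.5), (18,G1,6), (19,G1,7), (20,G3,8), (21,G3,9), (22,G2,10), (23,G1,11), (25,G3,12)
Step 2: Sum ranks within each group.
R_1 = 29.5 (n_1 = 5)
R_2 = 16.5 (n_2 = 3)
R_3 = 32 (n_3 = 4)
Step 3: H = 12/(N(N+1)) * sum(R_i^2/n_i) - 3(N+1)
     = 12/(12*13) * (29.5^2/5 + 16.5^2/3 + 32^2/4) - 3*13
     = 0.076923 * 520.8 - 39
     = 1.061538.
Step 4: Ties present; correction factor C = 1 - 6/(12^3 - 12) = 0.996503. Corrected H = 1.061538 / 0.996503 = 1.065263.
Step 5: Under H0, H ~ chi^2(2); p-value = 0.587058.
Step 6: alpha = 0.05. fail to reject H0.

H = 1.0653, df = 2, p = 0.587058, fail to reject H0.


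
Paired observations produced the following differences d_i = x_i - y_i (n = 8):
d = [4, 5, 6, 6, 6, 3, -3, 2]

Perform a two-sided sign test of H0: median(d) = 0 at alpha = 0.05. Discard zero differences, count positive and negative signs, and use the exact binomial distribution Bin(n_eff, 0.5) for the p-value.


Step 1: Discard zero differences. Original n = 8; n_eff = number of nonzero differences = 8.
Nonzero differences (with sign): +4, +5, +6, +6, +6, +3, -3, +2
Step 2: Count signs: positive = 7, negative = 1.
Step 3: Under H0: P(positive) = 0.5, so the number of positives S ~ Bin(8, 0.5).
Step 4: Two-sided exact p-value = sum of Bin(8,0.5) probabilities at or below the observed probability = 0.070312.
Step 5: alpha = 0.05. fail to reject H0.

n_eff = 8, pos = 7, neg = 1, p = 0.070312, fail to reject H0.


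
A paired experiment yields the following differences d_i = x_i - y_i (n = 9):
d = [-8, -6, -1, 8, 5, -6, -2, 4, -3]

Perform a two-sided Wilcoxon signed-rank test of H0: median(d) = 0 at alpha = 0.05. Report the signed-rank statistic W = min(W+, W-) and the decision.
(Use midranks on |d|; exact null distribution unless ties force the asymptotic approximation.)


Step 1: Drop any zero differences (none here) and take |d_i|.
|d| = [8, 6, 1, 8, 5, 6, 2, 4, 3]
Step 2: Midrank |d_i| (ties get averaged ranks).
ranks: |8|->8.5, |6|->6.5, |1|->1, |8|->8.5, |5|->5, |6|->6.5, |2|->2, |4|->4, |3|->3
Step 3: Attach original signs; sum ranks with positive sign and with negative sign.
W+ = 8.5 + 5 + 4 = 17.5
W- = 8.5 + 6.5 + 1 + 6.5 + 2 + 3 = 27.5
(Check: W+ + W- = 45 should equal n(n+1)/2 = 45.)
Step 4: Test statistic W = min(W+, W-) = 17.5.
Step 5: Ties in |d|, so use the tie-corrected normal approximation.
        E[W] = n(n+1)/4 = 9*10/4 = 22.5.
        Tie groups: |d|=6 (t=2), |d|=8 (t=2); sum(t^3 - t) = 12.
        Var[W] = n(n+1)(2n+1)/24 - sum(t^3-t)/48 = 1710/24 - 12/48 = 71.
        z = (W - E[W]) / sqrt(Var[W]) = (17.5 - 22.5) / 8.4261 = -0.5934.
        Two-sided p = 2*Phi(z) = 0.552920.
Step 6: alpha = 0.05. fail to reject H0.

W+ = 17.5, W- = 27.5, W = min = 17.5, p = 0.552920, fail to reject H0.


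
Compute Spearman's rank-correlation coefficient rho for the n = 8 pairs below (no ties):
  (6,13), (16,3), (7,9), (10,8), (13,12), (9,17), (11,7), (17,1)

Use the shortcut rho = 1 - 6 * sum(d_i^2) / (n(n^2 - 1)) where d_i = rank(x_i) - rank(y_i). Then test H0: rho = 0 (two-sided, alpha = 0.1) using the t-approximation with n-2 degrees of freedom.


Step 1: Rank x and y separately (midranks; no ties here).
rank(x): 6->1, 16->7, 7->2, 10->4, 13->6, 9->3, 11->5, 17->8
rank(y): 13->7, 3->2, 9->5, 8->4, 12->6, 17->8, 7->3, 1->1
Step 2: d_i = R_x(i) - R_y(i); compute d_i^2.
  (1-7)^2=36, (7-2)^2=25, (2-5)^2=9, (4-4)^2=0, (6-6)^2=0, (3-8)^2=25, (5-3)^2=4, (8-1)^2=49
sum(d^2) = 148.
Step 3: rho = 1 - 6*148 / (8*(8^2 - 1)) = 1 - 888/504 = -0.761905.
Step 4: Under H0, t = rho * sqrt((n-2)/(1-rho^2)) = -2.8814 ~ t(6).
Step 5: Two-sided p-value from the t-distribution with 6 df = 0.028005.
Step 6: alpha = 0.1. reject H0.

rho = -0.7619, p = 0.028005, reject H0 at alpha = 0.1.


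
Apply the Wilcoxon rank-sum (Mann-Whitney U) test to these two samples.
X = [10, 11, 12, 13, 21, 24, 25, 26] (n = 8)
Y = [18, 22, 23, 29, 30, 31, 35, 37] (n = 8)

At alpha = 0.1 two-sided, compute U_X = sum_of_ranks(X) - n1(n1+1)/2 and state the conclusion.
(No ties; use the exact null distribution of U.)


Step 1: Combine and sort all 16 observations; assign midranks.
sorted (value, group): (10,X), (11,X), (12,X), (13,X), (18,Y), (21,X), (22,Y), (23,Y), (24,X), (25,X), (26,X), (29,Y), (30,Y), (31,Y), (35,Y), (37,Y)
ranks: 10->1, 11->2, 12->3, 13->4, 18->5, 21->6, 22->7, 23->8, 24->9, 25->10, 26->11, 29->12, 30->13, 31->14, 35->15, 37->16
Step 2: Rank sum for X: R1 = 1 + 2 + 3 + 4 + 6 + 9 + 10 + 11 = 46.
Step 3: U_X = R1 - n1(n1+1)/2 = 46 - 8*9/2 = 46 - 36 = 10.
       U_Y = n1*n2 - U_X = 64 - 10 = 54.
Step 4: No ties, so the exact null distribution of U (based on enumerating the C(16,8) = 12870 equally likely rank assignments) gives the two-sided p-value.
Step 5: p-value = 0.020668; compare to alpha = 0.1. reject H0.

U_X = 10, p = 0.020668, reject H0 at alpha = 0.1.


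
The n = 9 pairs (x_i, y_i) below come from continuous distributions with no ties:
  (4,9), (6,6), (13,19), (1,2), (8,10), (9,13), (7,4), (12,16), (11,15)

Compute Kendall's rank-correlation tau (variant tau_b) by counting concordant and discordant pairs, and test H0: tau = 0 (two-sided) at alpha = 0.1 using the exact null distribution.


Step 1: Enumerate the 36 unordered pairs (i,j) with i<j and classify each by sign(x_j-x_i) * sign(y_j-y_i).
  (1,2):dx=+2,dy=-3->D; (1,3):dx=+9,dy=+10->C; (1,4):dx=-3,dy=-7->C; (1,5):dx=+4,dy=+1->C
  (1,6):dx=+5,dy=+4->C; (1,7):dx=+3,dy=-5->D; (1,8):dx=+8,dy=+7->C; (1,9):dx=+7,dy=+6->C
  (2,3):dx=+7,dy=+13->C; (2,4):dx=-5,dy=-4->C; (2,5):dx=+2,dy=+4->C; (2,6):dx=+3,dy=+7->C
  (2,7):dx=+1,dy=-2->D; (2,8):dx=+6,dy=+10->C; (2,9):dx=+5,dy=+9->C; (3,4):dx=-12,dy=-17->C
  (3,5):dx=-5,dy=-9->C; (3,6):dx=-4,dy=-6->C; (3,7):dx=-6,dy=-15->C; (3,8):dx=-1,dy=-3->C
  (3,9):dx=-2,dy=-4->C; (4,5):dx=+7,dy=+8->C; (4,6):dx=+8,dy=+11->C; (4,7):dx=+6,dy=+2->C
  (4,8):dx=+11,dy=+14->C; (4,9):dx=+10,dy=+13->C; (5,6):dx=+1,dy=+3->C; (5,7):dx=-1,dy=-6->C
  (5,8):dx=+4,dy=+6->C; (5,9):dx=+3,dy=+5->C; (6,7):dx=-2,dy=-9->C; (6,8):dx=+3,dy=+3->C
  (6,9):dx=+2,dy=+2->C; (7,8):dx=+5,dy=+12->C; (7,9):dx=+4,dy=+11->C; (8,9):dx=-1,dy=-1->C
Step 2: C = 33, D = 3, total pairs = 36.
Step 3: tau = (C - D)/(n(n-1)/2) = (33 - 3)/36 = 0.833333.
Step 4: Exact two-sided p-value (enumerate n! = 362880 permutations of y under H0): p = 0.000854.
Step 5: alpha = 0.1. reject H0.

tau_b = 0.8333 (C=33, D=3), p = 0.000854, reject H0.


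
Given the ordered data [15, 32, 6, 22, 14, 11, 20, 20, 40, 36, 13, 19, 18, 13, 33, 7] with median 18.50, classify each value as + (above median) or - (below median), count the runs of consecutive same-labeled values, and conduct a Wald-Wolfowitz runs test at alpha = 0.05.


Step 1: Compute median = 18.50; label A = above, B = below.
Labels in order: BABABBAAAABABBAB  (n_A = 8, n_B = 8)
Step 2: Count runs R = 11.
Step 3: Under H0 (random ordering), E[R] = 2*n_A*n_B/(n_A+n_B) + 1 = 2*8*8/16 + 1 = 9.0000.
        Var[R] = 2*n_A*n_B*(2*n_A*n_B - n_A - n_B) / ((n_A+n_B)^2 * (n_A+n_B-1)) = 14336/3840 = 3.7333.
        SD[R] = 1.9322.
Step 4: Continuity-corrected z = (R - 0.5 - E[R]) / SD[R] = (11 - 0.5 - 9.0000) / 1.9322 = 0.7763.
Step 5: Two-sided p-value via normal approximation = 2*(1 - Phi(|z|)) = 0.437558.
Step 6: alpha = 0.05. fail to reject H0.

R = 11, z = 0.7763, p = 0.437558, fail to reject H0.


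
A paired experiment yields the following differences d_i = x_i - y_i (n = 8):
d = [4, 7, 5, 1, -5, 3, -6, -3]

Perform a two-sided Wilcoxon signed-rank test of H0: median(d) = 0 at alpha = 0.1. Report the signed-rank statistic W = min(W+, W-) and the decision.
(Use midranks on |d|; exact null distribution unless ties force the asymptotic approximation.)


Step 1: Drop any zero differences (none here) and take |d_i|.
|d| = [4, 7, 5, 1, 5, 3, 6, 3]
Step 2: Midrank |d_i| (ties get averaged ranks).
ranks: |4|->4, |7|->8, |5|->5.5, |1|->1, |5|->5.5, |3|->2.5, |6|->7, |3|->2.5
Step 3: Attach original signs; sum ranks with positive sign and with negative sign.
W+ = 4 + 8 + 5.5 + 1 + 2.5 = 21
W- = 5.5 + 7 + 2.5 = 15
(Check: W+ + W- = 36 should equal n(n+1)/2 = 36.)
Step 4: Test statistic W = min(W+, W-) = 15.
Step 5: Ties in |d|, so use the tie-corrected normal approximation.
        E[W] = n(n+1)/4 = 8*9/4 = 18.
        Tie groups: |d|=3 (t=2), |d|=5 (t=2); sum(t^3 - t) = 12.
        Var[W] = n(n+1)(2n+1)/24 - sum(t^3-t)/48 = 1224/24 - 12/48 = 50.75.
        z = (W - E[W]) / sqrt(Var[W]) = (15 - 18) / 7.1239 = -0.4211.
        Two-sided p = 2*Phi(z) = 0.673669.
Step 6: alpha = 0.1. fail to reject H0.

W+ = 21, W- = 15, W = min = 15, p = 0.673669, fail to reject H0.


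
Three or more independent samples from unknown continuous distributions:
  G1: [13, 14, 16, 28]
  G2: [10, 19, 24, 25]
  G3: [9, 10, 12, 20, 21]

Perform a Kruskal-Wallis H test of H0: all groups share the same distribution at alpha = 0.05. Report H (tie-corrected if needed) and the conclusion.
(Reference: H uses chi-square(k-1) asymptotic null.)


Step 1: Combine all N = 13 observations and assign midranks.
sorted (value, group, rank): (9,G3,1), (10,G2,2.5), (10,G3,2.5), (12,G3,4), (13,G1,5), (14,G1,6), (16,G1,7), (19,G2,8), (20,G3,9), (21,G3,10), (24,G2,11), (25,G2,12), (28,G1,13)
Step 2: Sum ranks within each group.
R_1 = 31 (n_1 = 4)
R_2 = 33.5 (n_2 = 4)
R_3 = 26.5 (n_3 = 5)
Step 3: H = 12/(N(N+1)) * sum(R_i^2/n_i) - 3(N+1)
     = 12/(13*14) * (31^2/4 + 33.5^2/4 + 26.5^2/5) - 3*14
     = 0.065934 * 661.263 - 42
     = 1.599725.
Step 4: Ties present; correction factor C = 1 - 6/(13^3 - 13) = 0.997253. Corrected H = 1.599725 / 0.997253 = 1.604132.
Step 5: Under H0, H ~ chi^2(2); p-value = 0.448402.
Step 6: alpha = 0.05. fail to reject H0.

H = 1.6041, df = 2, p = 0.448402, fail to reject H0.


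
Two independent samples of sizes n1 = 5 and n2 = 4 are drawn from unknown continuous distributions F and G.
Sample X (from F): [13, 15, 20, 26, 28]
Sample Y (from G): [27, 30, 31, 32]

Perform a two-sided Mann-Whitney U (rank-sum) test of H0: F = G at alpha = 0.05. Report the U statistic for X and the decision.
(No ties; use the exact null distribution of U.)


Step 1: Combine and sort all 9 observations; assign midranks.
sorted (value, group): (13,X), (15,X), (20,X), (26,X), (27,Y), (28,X), (30,Y), (31,Y), (32,Y)
ranks: 13->1, 15->2, 20->3, 26->4, 27->5, 28->6, 30->7, 31->8, 32->9
Step 2: Rank sum for X: R1 = 1 + 2 + 3 + 4 + 6 = 16.
Step 3: U_X = R1 - n1(n1+1)/2 = 16 - 5*6/2 = 16 - 15 = 1.
       U_Y = n1*n2 - U_X = 20 - 1 = 19.
Step 4: No ties, so the exact null distribution of U (based on enumerating the C(9,5) = 126 equally likely rank assignments) gives the two-sided p-value.
Step 5: p-value = 0.031746; compare to alpha = 0.05. reject H0.

U_X = 1, p = 0.031746, reject H0 at alpha = 0.05.


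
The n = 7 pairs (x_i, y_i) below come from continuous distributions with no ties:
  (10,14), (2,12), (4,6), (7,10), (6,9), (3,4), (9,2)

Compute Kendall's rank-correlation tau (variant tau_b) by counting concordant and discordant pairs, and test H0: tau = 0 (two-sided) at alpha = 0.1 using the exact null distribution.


Step 1: Enumerate the 21 unordered pairs (i,j) with i<j and classify each by sign(x_j-x_i) * sign(y_j-y_i).
  (1,2):dx=-8,dy=-2->C; (1,3):dx=-6,dy=-8->C; (1,4):dx=-3,dy=-4->C; (1,5):dx=-4,dy=-5->C
  (1,6):dx=-7,dy=-10->C; (1,7):dx=-1,dy=-12->C; (2,3):dx=+2,dy=-6->D; (2,4):dx=+5,dy=-2->D
  (2,5):dx=+4,dy=-3->D; (2,6):dx=+1,dy=-8->D; (2,7):dx=+7,dy=-10->D; (3,4):dx=+3,dy=+4->C
  (3,5):dx=+2,dy=+3->C; (3,6):dx=-1,dy=-2->C; (3,7):dx=+5,dy=-4->D; (4,5):dx=-1,dy=-1->C
  (4,6):dx=-4,dy=-6->C; (4,7):dx=+2,dy=-8->D; (5,6):dx=-3,dy=-5->C; (5,7):dx=+3,dy=-7->D
  (6,7):dx=+6,dy=-2->D
Step 2: C = 12, D = 9, total pairs = 21.
Step 3: tau = (C - D)/(n(n-1)/2) = (12 - 9)/21 = 0.142857.
Step 4: Exact two-sided p-value (enumerate n! = 5040 permutations of y under H0): p = 0.772619.
Step 5: alpha = 0.1. fail to reject H0.

tau_b = 0.1429 (C=12, D=9), p = 0.772619, fail to reject H0.


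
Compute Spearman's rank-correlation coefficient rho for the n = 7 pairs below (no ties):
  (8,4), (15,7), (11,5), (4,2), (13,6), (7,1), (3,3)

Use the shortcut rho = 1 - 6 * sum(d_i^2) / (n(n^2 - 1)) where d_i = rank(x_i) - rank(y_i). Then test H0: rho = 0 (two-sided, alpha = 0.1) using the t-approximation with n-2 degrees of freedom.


Step 1: Rank x and y separately (midranks; no ties here).
rank(x): 8->4, 15->7, 11->5, 4->2, 13->6, 7->3, 3->1
rank(y): 4->4, 7->7, 5->5, 2->2, 6->6, 1->1, 3->3
Step 2: d_i = R_x(i) - R_y(i); compute d_i^2.
  (4-4)^2=0, (7-7)^2=0, (5-5)^2=0, (2-2)^2=0, (6-6)^2=0, (3-1)^2=4, (1-3)^2=4
sum(d^2) = 8.
Step 3: rho = 1 - 6*8 / (7*(7^2 - 1)) = 1 - 48/336 = 0.857143.
Step 4: Under H0, t = rho * sqrt((n-2)/(1-rho^2)) = 3.7210 ~ t(5).
Step 5: Two-sided p-value from the t-distribution with 5 df = 0.013697.
Step 6: alpha = 0.1. reject H0.

rho = 0.8571, p = 0.013697, reject H0 at alpha = 0.1.


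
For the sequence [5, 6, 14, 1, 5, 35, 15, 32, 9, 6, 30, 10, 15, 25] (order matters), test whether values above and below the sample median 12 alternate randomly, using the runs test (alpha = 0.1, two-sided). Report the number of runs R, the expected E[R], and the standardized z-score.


Step 1: Compute median = 12; label A = above, B = below.
Labels in order: BBABBAAABBABAA  (n_A = 7, n_B = 7)
Step 2: Count runs R = 8.
Step 3: Under H0 (random ordering), E[R] = 2*n_A*n_B/(n_A+n_B) + 1 = 2*7*7/14 + 1 = 8.0000.
        Var[R] = 2*n_A*n_B*(2*n_A*n_B - n_A - n_B) / ((n_A+n_B)^2 * (n_A+n_B-1)) = 8232/2548 = 3.2308.
        SD[R] = 1.7974.
Step 4: R = E[R], so z = 0 with no continuity correction.
Step 5: Two-sided p-value via normal approximation = 2*(1 - Phi(|z|)) = 1.000000.
Step 6: alpha = 0.1. fail to reject H0.

R = 8, z = 0.0000, p = 1.000000, fail to reject H0.


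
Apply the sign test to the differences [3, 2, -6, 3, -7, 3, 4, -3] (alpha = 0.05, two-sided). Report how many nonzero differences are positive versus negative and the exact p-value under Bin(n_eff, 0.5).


Step 1: Discard zero differences. Original n = 8; n_eff = number of nonzero differences = 8.
Nonzero differences (with sign): +3, +2, -6, +3, -7, +3, +4, -3
Step 2: Count signs: positive = 5, negative = 3.
Step 3: Under H0: P(positive) = 0.5, so the number of positives S ~ Bin(8, 0.5).
Step 4: Two-sided exact p-value = sum of Bin(8,0.5) probabilities at or below the observed probability = 0.726562.
Step 5: alpha = 0.05. fail to reject H0.

n_eff = 8, pos = 5, neg = 3, p = 0.726562, fail to reject H0.


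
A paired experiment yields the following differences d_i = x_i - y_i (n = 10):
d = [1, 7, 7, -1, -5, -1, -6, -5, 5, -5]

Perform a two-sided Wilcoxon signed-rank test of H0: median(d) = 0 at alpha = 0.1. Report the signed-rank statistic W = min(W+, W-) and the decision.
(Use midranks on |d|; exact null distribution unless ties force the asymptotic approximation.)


Step 1: Drop any zero differences (none here) and take |d_i|.
|d| = [1, 7, 7, 1, 5, 1, 6, 5, 5, 5]
Step 2: Midrank |d_i| (ties get averaged ranks).
ranks: |1|->2, |7|->9.5, |7|->9.5, |1|->2, |5|->5.5, |1|->2, |6|->8, |5|->5.5, |5|->5.5, |5|->5.5
Step 3: Attach original signs; sum ranks with positive sign and with negative sign.
W+ = 2 + 9.5 + 9.5 + 5.5 = 26.5
W- = 2 + 5.5 + 2 + 8 + 5.5 + 5.5 = 28.5
(Check: W+ + W- = 55 should equal n(n+1)/2 = 55.)
Step 4: Test statistic W = min(W+, W-) = 26.5.
Step 5: Ties in |d|, so use the tie-corrected normal approximation.
        E[W] = n(n+1)/4 = 10*11/4 = 27.5.
        Tie groups: |d|=1 (t=3), |d|=5 (t=4), |d|=7 (t=2); sum(t^3 - t) = 90.
        Var[W] = n(n+1)(2n+1)/24 - sum(t^3-t)/48 = 2310/24 - 90/48 = 94.375.
        z = (W - E[W]) / sqrt(Var[W]) = (26.5 - 27.5) / 9.7147 = -0.1029.
        Two-sided p = 2*Phi(z) = 0.918013.
Step 6: alpha = 0.1. fail to reject H0.

W+ = 26.5, W- = 28.5, W = min = 26.5, p = 0.918013, fail to reject H0.


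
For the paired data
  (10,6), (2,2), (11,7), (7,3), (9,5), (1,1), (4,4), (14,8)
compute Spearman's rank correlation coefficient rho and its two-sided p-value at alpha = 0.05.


Step 1: Rank x and y separately (midranks; no ties here).
rank(x): 10->6, 2->2, 11->7, 7->4, 9->5, 1->1, 4->3, 14->8
rank(y): 6->6, 2->2, 7->7, 3->3, 5->5, 1->1, 4->4, 8->8
Step 2: d_i = R_x(i) - R_y(i); compute d_i^2.
  (6-6)^2=0, (2-2)^2=0, (7-7)^2=0, (4-3)^2=1, (5-5)^2=0, (1-1)^2=0, (3-4)^2=1, (8-8)^2=0
sum(d^2) = 2.
Step 3: rho = 1 - 6*2 / (8*(8^2 - 1)) = 1 - 12/504 = 0.976190.
Step 4: Under H0, t = rho * sqrt((n-2)/(1-rho^2)) = 11.0235 ~ t(6).
Step 5: Two-sided p-value from the t-distribution with 6 df = 0.000033.
Step 6: alpha = 0.05. reject H0.

rho = 0.9762, p = 0.000033, reject H0 at alpha = 0.05.


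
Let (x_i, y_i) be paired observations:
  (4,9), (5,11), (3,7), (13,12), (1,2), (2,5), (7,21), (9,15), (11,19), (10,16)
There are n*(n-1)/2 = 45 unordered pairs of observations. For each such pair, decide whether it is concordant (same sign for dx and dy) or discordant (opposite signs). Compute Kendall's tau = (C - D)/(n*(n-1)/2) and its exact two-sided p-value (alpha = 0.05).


Step 1: Enumerate the 45 unordered pairs (i,j) with i<j and classify each by sign(x_j-x_i) * sign(y_j-y_i).
  (1,2):dx=+1,dy=+2->C; (1,3):dx=-1,dy=-2->C; (1,4):dx=+9,dy=+3->C; (1,5):dx=-3,dy=-7->C
  (1,6):dx=-2,dy=-4->C; (1,7):dx=+3,dy=+12->C; (1,8):dx=+5,dy=+6->C; (1,9):dx=+7,dy=+10->C
  (1,10):dx=+6,dy=+7->C; (2,3):dx=-2,dy=-4->C; (2,4):dx=+8,dy=+1->C; (2,5):dx=-4,dy=-9->C
  (2,6):dx=-3,dy=-6->C; (2,7):dx=+2,dy=+10->C; (2,8):dx=+4,dy=+4->C; (2,9):dx=+6,dy=+8->C
  (2,10):dx=+5,dy=+5->C; (3,4):dx=+10,dy=+5->C; (3,5):dx=-2,dy=-5->C; (3,6):dx=-1,dy=-2->C
  (3,7):dx=+4,dy=+14->C; (3,8):dx=+6,dy=+8->C; (3,9):dx=+8,dy=+12->C; (3,10):dx=+7,dy=+9->C
  (4,5):dx=-12,dy=-10->C; (4,6):dx=-11,dy=-7->C; (4,7):dx=-6,dy=+9->D; (4,8):dx=-4,dy=+3->D
  (4,9):dx=-2,dy=+7->D; (4,10):dx=-3,dy=+4->D; (5,6):dx=+1,dy=+3->C; (5,7):dx=+6,dy=+19->C
  (5,8):dx=+8,dy=+13->C; (5,9):dx=+10,dy=+17->C; (5,10):dx=+9,dy=+14->C; (6,7):dx=+5,dy=+16->C
  (6,8):dx=+7,dy=+10->C; (6,9):dx=+9,dy=+14->C; (6,10):dx=+8,dy=+11->C; (7,8):dx=+2,dy=-6->D
  (7,9):dx=+4,dy=-2->D; (7,10):dx=+3,dy=-5->D; (8,9):dx=+2,dy=+4->C; (8,10):dx=+1,dy=+1->C
  (9,10):dx=-1,dy=-3->C
Step 2: C = 38, D = 7, total pairs = 45.
Step 3: tau = (C - D)/(n(n-1)/2) = (38 - 7)/45 = 0.688889.
Step 4: Exact two-sided p-value (enumerate n! = 3628800 permutations of y under H0): p = 0.004687.
Step 5: alpha = 0.05. reject H0.

tau_b = 0.6889 (C=38, D=7), p = 0.004687, reject H0.


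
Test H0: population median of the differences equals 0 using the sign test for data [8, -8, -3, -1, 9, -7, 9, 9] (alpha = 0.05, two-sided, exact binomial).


Step 1: Discard zero differences. Original n = 8; n_eff = number of nonzero differences = 8.
Nonzero differences (with sign): +8, -8, -3, -1, +9, -7, +9, +9
Step 2: Count signs: positive = 4, negative = 4.
Step 3: Under H0: P(positive) = 0.5, so the number of positives S ~ Bin(8, 0.5).
Step 4: Two-sided exact p-value = sum of Bin(8,0.5) probabilities at or below the observed probability = 1.000000.
Step 5: alpha = 0.05. fail to reject H0.

n_eff = 8, pos = 4, neg = 4, p = 1.000000, fail to reject H0.


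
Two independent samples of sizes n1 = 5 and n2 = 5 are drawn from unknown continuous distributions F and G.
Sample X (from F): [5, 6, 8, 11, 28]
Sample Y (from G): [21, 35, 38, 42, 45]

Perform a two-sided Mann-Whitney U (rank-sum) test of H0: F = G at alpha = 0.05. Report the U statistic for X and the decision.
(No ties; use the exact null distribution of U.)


Step 1: Combine and sort all 10 observations; assign midranks.
sorted (value, group): (5,X), (6,X), (8,X), (11,X), (21,Y), (28,X), (35,Y), (38,Y), (42,Y), (45,Y)
ranks: 5->1, 6->2, 8->3, 11->4, 21->5, 28->6, 35->7, 38->8, 42->9, 45->10
Step 2: Rank sum for X: R1 = 1 + 2 + 3 + 4 + 6 = 16.
Step 3: U_X = R1 - n1(n1+1)/2 = 16 - 5*6/2 = 16 - 15 = 1.
       U_Y = n1*n2 - U_X = 25 - 1 = 24.
Step 4: No ties, so the exact null distribution of U (based on enumerating the C(10,5) = 252 equally likely rank assignments) gives the two-sided p-value.
Step 5: p-value = 0.015873; compare to alpha = 0.05. reject H0.

U_X = 1, p = 0.015873, reject H0 at alpha = 0.05.


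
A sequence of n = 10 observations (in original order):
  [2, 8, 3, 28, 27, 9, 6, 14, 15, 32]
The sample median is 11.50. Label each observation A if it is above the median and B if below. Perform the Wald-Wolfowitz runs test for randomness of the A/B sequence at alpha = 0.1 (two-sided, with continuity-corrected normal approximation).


Step 1: Compute median = 11.50; label A = above, B = below.
Labels in order: BBBAABBAAA  (n_A = 5, n_B = 5)
Step 2: Count runs R = 4.
Step 3: Under H0 (random ordering), E[R] = 2*n_A*n_B/(n_A+n_B) + 1 = 2*5*5/10 + 1 = 6.0000.
        Var[R] = 2*n_A*n_B*(2*n_A*n_B - n_A - n_B) / ((n_A+n_B)^2 * (n_A+n_B-1)) = 2000/900 = 2.2222.
        SD[R] = 1.4907.
Step 4: Continuity-corrected z = (R + 0.5 - E[R]) / SD[R] = (4 + 0.5 - 6.0000) / 1.4907 = -1.0062.
Step 5: Two-sided p-value via normal approximation = 2*(1 - Phi(|z|)) = 0.314305.
Step 6: alpha = 0.1. fail to reject H0.

R = 4, z = -1.0062, p = 0.314305, fail to reject H0.


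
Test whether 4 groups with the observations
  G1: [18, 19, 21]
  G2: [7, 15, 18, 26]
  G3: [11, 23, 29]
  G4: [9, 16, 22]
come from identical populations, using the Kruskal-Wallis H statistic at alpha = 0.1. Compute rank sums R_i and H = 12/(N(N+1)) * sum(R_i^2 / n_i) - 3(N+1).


Step 1: Combine all N = 13 observations and assign midranks.
sorted (value, group, rank): (7,G2,1), (9,G4,2), (11,G3,3), (15,G2,4), (16,G4,5), (18,G1,6.5), (18,G2,6.5), (19,G1,8), (21,G1,9), (22,G4,10), (23,G3,11), (26,G2,12), (29,G3,13)
Step 2: Sum ranks within each group.
R_1 = 23.5 (n_1 = 3)
R_2 = 23.5 (n_2 = 4)
R_3 = 27 (n_3 = 3)
R_4 = 17 (n_4 = 3)
Step 3: H = 12/(N(N+1)) * sum(R_i^2/n_i) - 3(N+1)
     = 12/(13*14) * (23.5^2/3 + 23.5^2/4 + 27^2/3 + 17^2/3) - 3*14
     = 0.065934 * 661.479 - 42
     = 1.614011.
Step 4: Ties present; correction factor C = 1 - 6/(13^3 - 13) = 0.997253. Corrected H = 1.614011 / 0.997253 = 1.618457.
Step 5: Under H0, H ~ chi^2(3); p-value = 0.655212.
Step 6: alpha = 0.1. fail to reject H0.

H = 1.6185, df = 3, p = 0.655212, fail to reject H0.


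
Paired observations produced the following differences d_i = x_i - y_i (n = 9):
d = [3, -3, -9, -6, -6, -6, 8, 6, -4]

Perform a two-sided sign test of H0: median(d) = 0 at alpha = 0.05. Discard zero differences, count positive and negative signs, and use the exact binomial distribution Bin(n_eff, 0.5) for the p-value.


Step 1: Discard zero differences. Original n = 9; n_eff = number of nonzero differences = 9.
Nonzero differences (with sign): +3, -3, -9, -6, -6, -6, +8, +6, -4
Step 2: Count signs: positive = 3, negative = 6.
Step 3: Under H0: P(positive) = 0.5, so the number of positives S ~ Bin(9, 0.5).
Step 4: Two-sided exact p-value = sum of Bin(9,0.5) probabilities at or below the observed probability = 0.507812.
Step 5: alpha = 0.05. fail to reject H0.

n_eff = 9, pos = 3, neg = 6, p = 0.507812, fail to reject H0.


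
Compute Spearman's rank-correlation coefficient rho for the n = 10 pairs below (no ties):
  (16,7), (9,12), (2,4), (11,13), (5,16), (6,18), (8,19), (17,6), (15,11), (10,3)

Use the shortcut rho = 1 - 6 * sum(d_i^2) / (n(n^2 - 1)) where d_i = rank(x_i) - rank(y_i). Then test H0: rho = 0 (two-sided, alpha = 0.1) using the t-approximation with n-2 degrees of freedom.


Step 1: Rank x and y separately (midranks; no ties here).
rank(x): 16->9, 9->5, 2->1, 11->7, 5->2, 6->3, 8->4, 17->10, 15->8, 10->6
rank(y): 7->4, 12->6, 4->2, 13->7, 16->8, 18->9, 19->10, 6->3, 11->5, 3->1
Step 2: d_i = R_x(i) - R_y(i); compute d_i^2.
  (9-4)^2=25, (5-6)^2=1, (1-2)^2=1, (7-7)^2=0, (2-8)^2=36, (3-9)^2=36, (4-10)^2=36, (10-3)^2=49, (8-5)^2=9, (6-1)^2=25
sum(d^2) = 218.
Step 3: rho = 1 - 6*218 / (10*(10^2 - 1)) = 1 - 1308/990 = -0.321212.
Step 4: Under H0, t = rho * sqrt((n-2)/(1-rho^2)) = -0.9594 ~ t(8).
Step 5: Two-sided p-value from the t-distribution with 8 df = 0.365468.
Step 6: alpha = 0.1. fail to reject H0.

rho = -0.3212, p = 0.365468, fail to reject H0 at alpha = 0.1.
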